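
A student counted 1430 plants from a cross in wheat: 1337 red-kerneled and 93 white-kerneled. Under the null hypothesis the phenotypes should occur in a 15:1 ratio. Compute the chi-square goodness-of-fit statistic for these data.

0.157

Expected counts for N = 1430 under a 15:1 ratio (total parts = 16):
  red-kerneled: 1430 × 15/16 = 1340.625
  white-kerneled: 1430 × 1/16 = 89.375
χ² = Σ (O − E)² / E
  red-kerneled: (1337 − 1340.625)² / 1340.625 = 0.0098
  white-kerneled: (93 − 89.375)² / 89.375 = 0.1470
χ² = 0.0098 + 0.1470 = 0.1568 ≈ 0.157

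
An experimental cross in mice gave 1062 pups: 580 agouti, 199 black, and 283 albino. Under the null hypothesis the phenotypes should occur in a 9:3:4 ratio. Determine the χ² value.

1.659

Total ratio parts = 16. Expected numbers out of 1062:
  agouti: 1062 × 9/16 = 597.375
  black: 1062 × 3/16 = 199.125
  albino: 1062 × 4/16 = 265.5
χ² = Σ (O − E)² / E
  agouti: (580 − 597.375)² / 597.375 = 0.5054
  black: (199 − 199.125)² / 199.125 = 0.0001
  albino: (283 − 265.5)² / 265.5 = 1.1535
χ² = 0.5054 + 0.0001 + 1.1535 = 1.659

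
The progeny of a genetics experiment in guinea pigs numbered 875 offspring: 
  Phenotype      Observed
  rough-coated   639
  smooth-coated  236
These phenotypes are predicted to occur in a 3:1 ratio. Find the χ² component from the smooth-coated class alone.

The 3:1 ratio has 4 parts, so with N = 875 the expected counts are:
  rough-coated: 875 × 3/4 = 656.25
  smooth-coated: 875 × 1/4 = 218.75
Contribution of smooth-coated: (236 − 218.75)² / 218.75 = 1.3603

1.360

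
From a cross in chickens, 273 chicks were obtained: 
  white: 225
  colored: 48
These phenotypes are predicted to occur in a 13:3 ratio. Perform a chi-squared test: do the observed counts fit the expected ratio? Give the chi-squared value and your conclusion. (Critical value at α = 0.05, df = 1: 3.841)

0.244; consistent

The 13:3 ratio has 16 parts, so with N = 273 the expected counts are:
  white: 273 × 13/16 = 221.8125
  colored: 273 × 3/16 = 51.1875
χ² = Σ (O − E)² / E
  white: (225 − 221.8125)² / 221.8125 = 0.0458
  colored: (48 − 51.1875)² / 51.1875 = 0.1985
χ² = 0.0458 + 0.1985 = 0.2443 ≈ 0.244
Degrees of freedom = 2 − 1 = 1; critical value at α = 0.05 is 3.841.
Since 0.244 < 3.841, we fail to reject the null hypothesis — the data are consistent with the 13:3 ratio.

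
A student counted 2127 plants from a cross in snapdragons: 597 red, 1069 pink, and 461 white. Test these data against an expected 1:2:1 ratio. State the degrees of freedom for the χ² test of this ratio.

A goodness-of-fit test with 3 phenotype classes has df = 3 − 1 = 2.

2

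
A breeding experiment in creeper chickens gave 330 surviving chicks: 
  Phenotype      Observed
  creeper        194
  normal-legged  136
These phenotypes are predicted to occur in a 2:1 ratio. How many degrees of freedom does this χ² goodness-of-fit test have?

A goodness-of-fit test with 2 phenotype classes has df = 2 − 1 = 1.

1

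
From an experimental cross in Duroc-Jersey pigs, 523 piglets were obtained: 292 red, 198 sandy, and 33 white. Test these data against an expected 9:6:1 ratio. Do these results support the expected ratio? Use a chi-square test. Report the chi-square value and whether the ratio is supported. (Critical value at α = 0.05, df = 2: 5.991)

0.037; consistent

The 9:6:1 ratio has 16 parts, so with N = 523 the expected counts are:
  red: 523 × 9/16 = 294.1875
  sandy: 523 × 6/16 = 196.125
  white: 523 × 1/16 = 32.6875
χ² = Σ (O − E)² / E
  red: (292 − 294.1875)² / 294.1875 = 0.0163
  sandy: (198 − 196.125)² / 196.125 = 0.0179
  white: (33 − 32.6875)² / 32.6875 = 0.0030
χ² = 0.0163 + 0.0179 + 0.0030 = 0.0372 ≈ 0.037
Degrees of freedom = 3 − 1 = 2; critical value at α = 0.05 is 5.991.
Since 0.037 < 5.991, we fail to reject the null hypothesis — the data are consistent with the 9:6:1 ratio.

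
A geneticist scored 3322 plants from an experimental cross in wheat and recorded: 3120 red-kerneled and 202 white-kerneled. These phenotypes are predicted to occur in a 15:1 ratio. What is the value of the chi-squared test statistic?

Expected counts for N = 3322 under a 15:1 ratio (total parts = 16):
  red-kerneled: 3322 × 15/16 = 3114.375
  white-kerneled: 3322 × 1/16 = 207.625
χ² = Σ (O − E)² / E
  red-kerneled: (3120 − 3114.375)² / 3114.375 = 0.0102
  white-kerneled: (202 − 207.625)² / 207.625 = 0.1524
χ² = 0.0102 + 0.1524 = 0.1626 ≈ 0.163

0.163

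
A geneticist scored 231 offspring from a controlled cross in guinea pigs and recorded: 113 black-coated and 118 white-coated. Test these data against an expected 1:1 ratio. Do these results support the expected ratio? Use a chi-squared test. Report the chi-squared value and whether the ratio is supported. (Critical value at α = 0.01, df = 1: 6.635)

The 1:1 ratio has 2 parts, so with N = 231 the expected counts are:
  black-coated: 231 × 1/2 = 115.5
  white-coated: 231 × 1/2 = 115.5
χ² = Σ (O − E)² / E
  black-coated: (113 − 115.5)² / 115.5 = 0.0541
  white-coated: (118 − 115.5)² / 115.5 = 0.0541
χ² = 0.0541 + 0.0541 = 0.1082 ≈ 0.108
Degrees of freedom = 2 − 1 = 1; critical value at α = 0.01 is 6.635.
Since 0.108 < 6.635, we fail to reject the null hypothesis — the data are consistent with the 1:1 ratio.

0.108; consistent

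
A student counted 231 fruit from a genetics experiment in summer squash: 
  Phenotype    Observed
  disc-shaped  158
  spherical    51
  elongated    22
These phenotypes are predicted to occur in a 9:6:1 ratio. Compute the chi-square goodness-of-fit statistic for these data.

The 9:6:1 ratio has 16 parts, so with N = 231 the expected counts are:
  disc-shaped: 231 × 9/16 = 129.9375
  spherical: 231 × 6/16 = 86.625
  elongated: 231 × 1/16 = 14.4375
χ² = Σ (O − E)² / E
  disc-shaped: (158 − 129.9375)² / 129.9375 = 6.0606
  spherical: (51 − 86.625)² / 86.625 = 14.6510
  elongated: (22 − 14.4375)² / 14.4375 = 3.9613
χ² = 6.0606 + 14.6510 + 3.9613 = 24.6729 ≈ 24.673

24.673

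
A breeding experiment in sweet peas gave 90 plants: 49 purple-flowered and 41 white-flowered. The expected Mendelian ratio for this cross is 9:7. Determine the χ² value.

Expected counts for N = 90 under a 9:7 ratio (total parts = 16):
  purple-flowered: 90 × 9/16 = 50.625
  white-flowered: 90 × 7/16 = 39.375
χ² = Σ (O − E)² / E
  purple-flowered: (49 − 50.625)² / 50.625 = 0.0522
  white-flowered: (41 − 39.375)² / 39.375 = 0.0671
χ² = 0.0522 + 0.0671 = 0.1193 ≈ 0.119

0.119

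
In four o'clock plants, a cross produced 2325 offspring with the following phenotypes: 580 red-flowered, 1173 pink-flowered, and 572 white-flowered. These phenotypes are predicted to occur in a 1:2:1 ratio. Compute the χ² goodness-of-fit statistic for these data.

0.245

Expected counts for N = 2325 under a 1:2:1 ratio (total parts = 4):
  red-flowered: 2325 × 1/4 = 581.25
  pink-flowered: 2325 × 2/4 = 1162.5
  white-flowered: 2325 × 1/4 = 581.25
χ² = Σ (O − E)² / E
  red-flowered: (580 − 581.25)² / 581.25 = 0.0027
  pink-flowered: (1173 − 1162.5)² / 1162.5 = 0.0948
  white-flowered: (572 − 581.25)² / 581.25 = 0.1472
χ² = 0.0027 + 0.0948 + 0.1472 = 0.2447 ≈ 0.245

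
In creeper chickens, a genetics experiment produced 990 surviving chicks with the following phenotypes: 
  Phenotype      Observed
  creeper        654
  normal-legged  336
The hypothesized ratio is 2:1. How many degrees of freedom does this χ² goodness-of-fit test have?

A goodness-of-fit test with 2 phenotype classes has df = 2 − 1 = 1.

1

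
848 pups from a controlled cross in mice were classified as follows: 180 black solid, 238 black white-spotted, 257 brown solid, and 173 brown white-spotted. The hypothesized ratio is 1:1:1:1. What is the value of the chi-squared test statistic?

24.745

The 1:1:1:1 ratio has 4 parts, so with N = 848 the expected counts are:
  black solid: 848 × 1/4 = 212
  black white-spotted: 848 × 1/4 = 212
  brown solid: 848 × 1/4 = 212
  brown white-spotted: 848 × 1/4 = 212
χ² = Σ (O − E)² / E
  black solid: (180 − 212)² / 212 = 4.8302
  black white-spotted: (238 − 212)² / 212 = 3.1887
  brown solid: (257 − 212)² / 212 = 9.5519
  brown white-spotted: (173 − 212)² / 212 = 7.1745
χ² = 4.8302 + 3.1887 + 9.5519 + 7.1745 = 24.7453 ≈ 24.745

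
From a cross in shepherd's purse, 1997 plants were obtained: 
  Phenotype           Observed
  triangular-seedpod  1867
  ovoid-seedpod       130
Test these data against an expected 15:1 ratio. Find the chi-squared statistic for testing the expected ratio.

0.230

The 15:1 ratio has 16 parts, so with N = 1997 the expected counts are:
  triangular-seedpod: 1997 × 15/16 = 1872.1875
  ovoid-seedpod: 1997 × 1/16 = 124.8125
χ² = Σ (O − E)² / E
  triangular-seedpod: (1867 − 1872.1875)² / 1872.1875 = 0.0144
  ovoid-seedpod: (130 − 124.8125)² / 124.8125 = 0.2156
χ² = 0.0144 + 0.2156 = 0.230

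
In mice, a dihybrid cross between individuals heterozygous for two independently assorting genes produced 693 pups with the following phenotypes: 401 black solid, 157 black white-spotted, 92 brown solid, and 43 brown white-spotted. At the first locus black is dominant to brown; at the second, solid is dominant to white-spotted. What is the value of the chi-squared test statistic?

17.036

A dihybrid F₂ with independent assortment and complete dominance at both loci gives a 9:3:3:1 phenotypic ratio.
Expected counts for N = 693 under a 9:3:3:1 ratio (total parts = 16):
  black solid: 693 × 9/16 = 389.8125
  black white-spotted: 693 × 3/16 = 129.9375
  brown solid: 693 × 3/16 = 129.9375
  brown white-spotted: 693 × 1/16 = 43.3125
χ² = Σ (O − E)² / E
  black solid: (401 − 389.8125)² / 389.8125 = 0.3211
  black white-spotted: (157 − 129.9375)² / 129.9375 = 5.6364
  brown solid: (92 − 129.9375)² / 129.9375 = 11.0765
  brown white-spotted: (43 − 43.3125)² / 43.3125 = 0.0023
χ² = 0.3211 + 5.6364 + 11.0765 + 0.0023 = 17.0363 ≈ 17.036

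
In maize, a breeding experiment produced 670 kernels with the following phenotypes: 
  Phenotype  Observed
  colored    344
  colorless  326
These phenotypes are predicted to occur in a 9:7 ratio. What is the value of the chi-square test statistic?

Expected counts for N = 670 under a 9:7 ratio (total parts = 16):
  colored: 670 × 9/16 = 376.875
  colorless: 670 × 7/16 = 293.125
χ² = Σ (O − E)² / E
  colored: (344 − 376.875)² / 376.875 = 2.8677
  colorless: (326 − 293.125)² / 293.125 = 3.6870
χ² = 2.8677 + 3.6870 = 6.5547 ≈ 6.555

6.555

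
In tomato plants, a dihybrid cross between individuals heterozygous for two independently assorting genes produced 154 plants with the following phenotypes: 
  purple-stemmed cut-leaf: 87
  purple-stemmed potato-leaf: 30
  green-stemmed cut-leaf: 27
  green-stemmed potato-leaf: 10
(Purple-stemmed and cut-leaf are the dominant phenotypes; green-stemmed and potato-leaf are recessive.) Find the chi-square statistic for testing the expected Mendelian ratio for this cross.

A dihybrid F₂ with independent assortment and complete dominance at both loci gives a 9:3:3:1 phenotypic ratio.
Total ratio parts = 16. Expected numbers out of 154:
  purple-stemmed cut-leaf: 154 × 9/16 = 86.625
  purple-stemmed potato-leaf: 154 × 3/16 = 28.875
  green-stemmed cut-leaf: 154 × 3/16 = 28.875
  green-stemmed potato-leaf: 154 × 1/16 = 9.625
χ² = Σ (O − E)² / E
  purple-stemmed cut-leaf: (87 − 86.625)² / 86.625 = 0.0016
  purple-stemmed potato-leaf: (30 − 28.875)² / 28.875 = 0.0438
  green-stemmed cut-leaf: (27 − 28.875)² / 28.875 = 0.1218
  green-stemmed potato-leaf: (10 − 9.625)² / 9.625 = 0.0146
χ² = 0.0016 + 0.0438 + 0.1218 + 0.0146 = 0.1818 ≈ 0.182

0.182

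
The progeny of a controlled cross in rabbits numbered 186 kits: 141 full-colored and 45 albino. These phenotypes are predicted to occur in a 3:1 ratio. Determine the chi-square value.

Expected counts for N = 186 under a 3:1 ratio (total parts = 4):
  full-colored: 186 × 3/4 = 139.5
  albino: 186 × 1/4 = 46.5
χ² = Σ (O − E)² / E
  full-colored: (141 − 139.5)² / 139.5 = 0.0161
  albino: (45 − 46.5)² / 46.5 = 0.0484
χ² = 0.0161 + 0.0484 = 0.0645 ≈ 0.065

0.065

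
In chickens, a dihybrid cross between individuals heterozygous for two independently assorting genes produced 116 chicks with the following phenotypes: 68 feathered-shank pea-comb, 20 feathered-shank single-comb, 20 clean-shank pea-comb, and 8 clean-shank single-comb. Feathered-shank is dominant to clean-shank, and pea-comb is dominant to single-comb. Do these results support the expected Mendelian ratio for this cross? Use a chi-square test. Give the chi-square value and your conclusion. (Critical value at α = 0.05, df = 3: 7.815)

0.475; consistent

A dihybrid F₂ with independent assortment and complete dominance at both loci gives a 9:3:3:1 phenotypic ratio.
Expected counts for N = 116 under a 9:3:3:1 ratio (total parts = 16):
  feathered-shank pea-comb: 116 × 9/16 = 65.25
  feathered-shank single-comb: 116 × 3/16 = 21.75
  clean-shank pea-comb: 116 × 3/16 = 21.75
  clean-shank single-comb: 116 × 1/16 = 7.25
χ² = Σ (O − E)² / E
  feathered-shank pea-comb: (68 − 65.25)² / 65.25 = 0.1159
  feathered-shank single-comb: (20 − 21.75)² / 21.75 = 0.1408
  clean-shank pea-comb: (20 − 21.75)² / 21.75 = 0.1408
  clean-shank single-comb: (8 − 7.25)² / 7.25 = 0.0776
χ² = 0.1159 + 0.1408 + 0.1408 + 0.0776 = 0.4751 ≈ 0.475
Degrees of freedom = 4 − 1 = 3; critical value at α = 0.05 is 7.815.
Since 0.475 < 7.815, we fail to reject the null hypothesis — the data are consistent with the 9:3:3:1 ratio.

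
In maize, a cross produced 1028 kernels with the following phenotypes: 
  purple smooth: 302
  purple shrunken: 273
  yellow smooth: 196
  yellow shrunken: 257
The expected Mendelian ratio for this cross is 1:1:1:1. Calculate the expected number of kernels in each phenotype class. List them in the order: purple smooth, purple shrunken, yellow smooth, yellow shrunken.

257, 257, 257, 257

Expected counts for N = 1028 under a 1:1:1:1 ratio (total parts = 4):
  purple smooth: 1028 × 1/4 = 257
  purple shrunken: 1028 × 1/4 = 257
  yellow smooth: 1028 × 1/4 = 257
  yellow shrunken: 1028 × 1/4 = 257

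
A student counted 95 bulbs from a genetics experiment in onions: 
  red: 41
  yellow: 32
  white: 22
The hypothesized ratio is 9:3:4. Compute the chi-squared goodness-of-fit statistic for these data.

14.324

Expected counts for N = 95 under a 9:3:4 ratio (total parts = 16):
  red: 95 × 9/16 = 53.4375
  yellow: 95 × 3/16 = 17.8125
  white: 95 × 4/16 = 23.75
χ² = Σ (O − E)² / E
  red: (41 − 53.4375)² / 53.4375 = 2.8948
  yellow: (32 − 17.8125)² / 17.8125 = 11.3002
  white: (22 − 23.75)² / 23.75 = 0.1289
χ² = 2.8948 + 11.3002 + 0.1289 = 14.3239 ≈ 14.324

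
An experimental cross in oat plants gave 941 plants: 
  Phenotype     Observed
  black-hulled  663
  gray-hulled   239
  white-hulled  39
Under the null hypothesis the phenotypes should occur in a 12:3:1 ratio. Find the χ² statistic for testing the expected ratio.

Under the 12:3:1 hypothesis (Σ ratio = 16, N = 941):
  black-hulled: 941 × 12/16 = 705.75
  gray-hulled: 941 × 3/16 = 176.4375
  white-hulled: 941 × 1/16 = 58.8125
χ² = Σ (O − E)² / E
  black-hulled: (663 − 705.75)² / 705.75 = 2.5895
  gray-hulled: (239 − 176.4375)² / 176.4375 = 22.1839
  white-hulled: (39 − 58.8125)² / 58.8125 = 6.6743
χ² = 2.5895 + 22.1839 + 6.6743 = 31.4477 ≈ 31.448

31.448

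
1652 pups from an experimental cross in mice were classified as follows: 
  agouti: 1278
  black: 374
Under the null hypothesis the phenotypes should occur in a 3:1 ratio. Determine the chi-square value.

4.910

The 3:1 ratio has 4 parts, so with N = 1652 the expected counts are:
  agouti: 1652 × 3/4 = 1239
  black: 1652 × 1/4 = 413
χ² = Σ (O − E)² / E
  agouti: (1278 − 1239)² / 1239 = 1.2276
  black: (374 − 413)² / 413 = 3.6828
χ² = 1.2276 + 3.6828 = 4.9104 ≈ 4.910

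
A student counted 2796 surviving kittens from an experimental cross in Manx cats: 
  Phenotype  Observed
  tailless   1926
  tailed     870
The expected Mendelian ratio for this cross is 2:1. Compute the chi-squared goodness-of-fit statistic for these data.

6.187

Total ratio parts = 3. Expected numbers out of 2796:
  tailless: 2796 × 2/3 = 1864
  tailed: 2796 × 1/3 = 932
χ² = Σ (O − E)² / E
  tailless: (1926 − 1864)² / 1864 = 2.0622
  tailed: (870 − 932)² / 932 = 4.1245
χ² = 2.0622 + 4.1245 = 6.1867 ≈ 6.187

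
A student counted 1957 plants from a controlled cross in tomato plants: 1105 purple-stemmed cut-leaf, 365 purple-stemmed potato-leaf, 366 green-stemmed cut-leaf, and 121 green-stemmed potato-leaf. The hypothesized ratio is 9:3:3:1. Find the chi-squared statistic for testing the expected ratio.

0.043

Total ratio parts = 16. Expected numbers out of 1957:
  purple-stemmed cut-leaf: 1957 × 9/16 = 1100.8125
  purple-stemmed potato-leaf: 1957 × 3/16 = 366.9375
  green-stemmed cut-leaf: 1957 × 3/16 = 366.9375
  green-stemmed potato-leaf: 1957 × 1/16 = 122.3125
χ² = Σ (O − E)² / E
  purple-stemmed cut-leaf: (1105 − 1100.8125)² / 1100.8125 = 0.0159
  purple-stemmed potato-leaf: (365 − 366.9375)² / 366.9375 = 0.0102
  green-stemmed cut-leaf: (366 − 366.9375)² / 366.9375 = 0.0024
  green-stemmed potato-leaf: (121 − 122.3125)² / 122.3125 = 0.0141
χ² = 0.0159 + 0.0102 + 0.0024 + 0.0141 = 0.0426 ≈ 0.043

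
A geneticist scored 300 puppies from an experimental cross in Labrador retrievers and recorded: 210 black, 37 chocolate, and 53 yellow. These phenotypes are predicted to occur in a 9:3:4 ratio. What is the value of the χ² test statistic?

23.124

Total ratio parts = 16. Expected numbers out of 300:
  black: 300 × 9/16 = 168.75
  chocolate: 300 × 3/16 = 56.25
  yellow: 300 × 4/16 = 75
χ² = Σ (O − E)² / E
  black: (210 − 168.75)² / 168.75 = 10.0833
  chocolate: (37 − 56.25)² / 56.25 = 6.5878
  yellow: (53 − 75)² / 75 = 6.4533
χ² = 10.0833 + 6.5878 + 6.4533 = 23.1244 ≈ 23.124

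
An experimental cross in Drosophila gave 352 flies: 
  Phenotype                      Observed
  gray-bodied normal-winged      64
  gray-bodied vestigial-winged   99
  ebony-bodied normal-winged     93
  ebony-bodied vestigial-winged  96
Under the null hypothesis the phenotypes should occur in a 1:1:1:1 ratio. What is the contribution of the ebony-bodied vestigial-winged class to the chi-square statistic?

Under the 1:1:1:1 hypothesis (Σ ratio = 4, N = 352):
  gray-bodied normal-winged: 352 × 1/4 = 88
  gray-bodied vestigial-winged: 352 × 1/4 = 88
  ebony-bodied normal-winged: 352 × 1/4 = 88
  ebony-bodied vestigial-winged: 352 × 1/4 = 88
Contribution of ebony-bodied vestigial-winged: (96 − 88)² / 88 = 0.7273

0.727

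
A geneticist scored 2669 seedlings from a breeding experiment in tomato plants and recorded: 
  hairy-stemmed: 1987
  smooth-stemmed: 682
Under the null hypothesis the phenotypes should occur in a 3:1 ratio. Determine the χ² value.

The 3:1 ratio has 4 parts, so with N = 2669 the expected counts are:
  hairy-stemmed: 2669 × 3/4 = 2001.75
  smooth-stemmed: 2669 × 1/4 = 667.25
χ² = Σ (O − E)² / E
  hairy-stemmed: (1987 − 2001.75)² / 2001.75 = 0.1087
  smooth-stemmed: (682 − 667.25)² / 667.25 = 0.3261
χ² = 0.1087 + 0.3261 = 0.4348 ≈ 0.435

0.435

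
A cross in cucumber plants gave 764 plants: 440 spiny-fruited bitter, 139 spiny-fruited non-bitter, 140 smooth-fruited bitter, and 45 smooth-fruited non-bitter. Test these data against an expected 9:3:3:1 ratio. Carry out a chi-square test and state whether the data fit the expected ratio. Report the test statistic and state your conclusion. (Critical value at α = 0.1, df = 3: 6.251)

0.603; consistent

Total ratio parts = 16. Expected numbers out of 764:
  spiny-fruited bitter: 764 × 9/16 = 429.75
  spiny-fruited non-bitter: 764 × 3/16 = 143.25
  smooth-fruited bitter: 764 × 3/16 = 143.25
  smooth-fruited non-bitter: 764 × 1/16 = 47.75
χ² = Σ (O − E)² / E
  spiny-fruited bitter: (440 − 429.75)² / 429.75 = 0.2445
  spiny-fruited non-bitter: (139 − 143.25)² / 143.25 = 0.1261
  smooth-fruited bitter: (140 − 143.25)² / 143.25 = 0.0737
  smooth-fruited non-bitter: (45 − 47.75)² / 47.75 = 0.1584
χ² = 0.2445 + 0.1261 + 0.0737 + 0.1584 = 0.6027 ≈ 0.603
Degrees of freedom = 4 − 1 = 3; critical value at α = 0.1 is 6.251.
Since 0.603 < 6.251, we fail to reject the null hypothesis — the data are consistent with the 9:3:3:1 ratio.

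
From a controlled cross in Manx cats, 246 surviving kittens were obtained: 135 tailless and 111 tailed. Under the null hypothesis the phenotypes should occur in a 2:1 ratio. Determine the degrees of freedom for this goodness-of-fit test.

1

A goodness-of-fit test with 2 phenotype classes has df = 2 − 1 = 1.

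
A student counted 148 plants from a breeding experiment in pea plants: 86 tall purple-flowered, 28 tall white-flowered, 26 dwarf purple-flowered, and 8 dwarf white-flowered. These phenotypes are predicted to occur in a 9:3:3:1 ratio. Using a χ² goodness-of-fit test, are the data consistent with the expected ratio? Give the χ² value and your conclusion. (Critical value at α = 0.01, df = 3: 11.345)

Under the 9:3:3:1 hypothesis (Σ ratio = 16, N = 148):
  tall purple-flowered: 148 × 9/16 = 83.25
  tall white-flowered: 148 × 3/16 = 27.75
  dwarf purple-flowered: 148 × 3/16 = 27.75
  dwarf white-flowered: 148 × 1/16 = 9.25
χ² = Σ (O − E)² / E
  tall purple-flowered: (86 − 83.25)² / 83.25 = 0.0908
  tall white-flowered: (28 − 27.75)² / 27.75 = 0.0023
  dwarf purple-flowered: (26 − 27.75)² / 27.75 = 0.1104
  dwarf white-flowered: (8 − 9.25)² / 9.25 = 0.1689
χ² = 0.0908 + 0.0023 + 0.1104 + 0.1689 = 0.3724 ≈ 0.372
Degrees of freedom = 4 − 1 = 3; critical value at α = 0.01 is 11.345.
Since 0.372 < 11.345, we fail to reject the null hypothesis — the data are consistent with the 9:3:3:1 ratio.

0.372; consistent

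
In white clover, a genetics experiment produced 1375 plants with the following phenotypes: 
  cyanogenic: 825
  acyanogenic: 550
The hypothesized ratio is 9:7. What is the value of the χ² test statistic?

7.857

Total ratio parts = 16. Expected numbers out of 1375:
  cyanogenic: 1375 × 9/16 = 773.4375
  acyanogenic: 1375 × 7/16 = 601.5625
χ² = Σ (O − E)² / E
  cyanogenic: (825 − 773.4375)² / 773.4375 = 3.4375
  acyanogenic: (550 − 601.5625)² / 601.5625 = 4.4196
χ² = 3.4375 + 4.4196 = 7.8571 ≈ 7.857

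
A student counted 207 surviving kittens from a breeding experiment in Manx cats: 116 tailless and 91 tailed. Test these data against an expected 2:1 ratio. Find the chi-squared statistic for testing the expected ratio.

Under the 2:1 hypothesis (Σ ratio = 3, N = 207):
  tailless: 207 × 2/3 = 138
  tailed: 207 × 1/3 = 69
χ² = Σ (O − E)² / E
  tailless: (116 − 138)² / 138 = 3.5072
  tailed: (91 − 69)² / 69 = 7.0145
χ² = 3.5072 + 7.0145 = 10.5217 ≈ 10.522

10.522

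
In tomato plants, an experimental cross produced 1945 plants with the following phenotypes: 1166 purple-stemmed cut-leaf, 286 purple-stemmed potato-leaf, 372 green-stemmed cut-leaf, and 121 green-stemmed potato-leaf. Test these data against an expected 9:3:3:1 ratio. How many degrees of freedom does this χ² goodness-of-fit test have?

A goodness-of-fit test with 4 phenotype classes has df = 4 − 1 = 3.

3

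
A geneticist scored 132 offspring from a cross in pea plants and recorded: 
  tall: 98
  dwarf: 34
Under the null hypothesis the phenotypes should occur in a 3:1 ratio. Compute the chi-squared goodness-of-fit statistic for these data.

0.040

Total ratio parts = 4. Expected numbers out of 132:
  tall: 132 × 3/4 = 99
  dwarf: 132 × 1/4 = 33
χ² = Σ (O − E)² / E
  tall: (98 − 99)² / 99 = 0.0101
  dwarf: (34 − 33)² / 33 = 0.0303
χ² = 0.0101 + 0.0303 = 0.0404 ≈ 0.040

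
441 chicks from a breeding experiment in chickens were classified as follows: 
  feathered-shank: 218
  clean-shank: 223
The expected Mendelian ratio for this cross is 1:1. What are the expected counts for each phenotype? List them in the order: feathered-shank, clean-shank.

Total ratio parts = 2. Expected numbers out of 441:
  feathered-shank: 441 × 1/2 = 220.5
  clean-shank: 441 × 1/2 = 220.5

220.5, 220.5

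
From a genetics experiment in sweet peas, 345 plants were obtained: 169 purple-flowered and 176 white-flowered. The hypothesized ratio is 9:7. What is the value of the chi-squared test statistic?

The 9:7 ratio has 16 parts, so with N = 345 the expected counts are:
  purple-flowered: 345 × 9/16 = 194.0625
  white-flowered: 345 × 7/16 = 150.9375
χ² = Σ (O − E)² / E
  purple-flowered: (169 − 194.0625)² / 194.0625 = 3.2367
  white-flowered: (176 − 150.9375)² / 150.9375 = 4.1615
χ² = 3.2367 + 4.1615 = 7.3982 ≈ 7.398

7.398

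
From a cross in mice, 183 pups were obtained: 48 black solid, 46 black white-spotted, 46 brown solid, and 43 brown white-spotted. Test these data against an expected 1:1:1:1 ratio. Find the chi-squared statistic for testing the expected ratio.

0.279

Expected counts for N = 183 under a 1:1:1:1 ratio (total parts = 4):
  black solid: 183 × 1/4 = 45.75
  black white-spotted: 183 × 1/4 = 45.75
  brown solid: 183 × 1/4 = 45.75
  brown white-spotted: 183 × 1/4 = 45.75
χ² = Σ (O − E)² / E
  black solid: (48 − 45.75)² / 45.75 = 0.1107
  black white-spotted: (46 − 45.75)² / 45.75 = 0.0014
  brown solid: (46 − 45.75)² / 45.75 = 0.0014
  brown white-spotted: (43 − 45.75)² / 45.75 = 0.1653
χ² = 0.1107 + 0.0014 + 0.0014 + 0.1653 = 0.2788 ≈ 0.279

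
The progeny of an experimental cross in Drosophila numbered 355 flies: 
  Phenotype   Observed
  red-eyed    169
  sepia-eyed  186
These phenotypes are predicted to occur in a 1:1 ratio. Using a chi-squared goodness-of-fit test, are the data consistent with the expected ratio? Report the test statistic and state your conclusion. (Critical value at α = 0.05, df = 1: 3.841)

Under the 1:1 hypothesis (Σ ratio = 2, N = 355):
  red-eyed: 355 × 1/2 = 177.5
  sepia-eyed: 355 × 1/2 = 177.5
χ² = Σ (O − E)² / E
  red-eyed: (169 − 177.5)² / 177.5 = 0.4070
  sepia-eyed: (186 − 177.5)² / 177.5 = 0.4070
χ² = 0.4070 + 0.4070 = 0.814
Degrees of freedom = 2 − 1 = 1; critical value at α = 0.05 is 3.841.
Since 0.814 < 3.841, we fail to reject the null hypothesis — the data are consistent with the 1:1 ratio.

0.814; consistent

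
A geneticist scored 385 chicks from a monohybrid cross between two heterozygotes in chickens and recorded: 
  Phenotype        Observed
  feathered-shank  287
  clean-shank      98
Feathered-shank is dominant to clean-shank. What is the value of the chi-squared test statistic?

For a monohybrid cross between heterozygotes with complete dominance, the expected phenotypic ratio is 3:1.
The 3:1 ratio has 4 parts, so with N = 385 the expected counts are:
  feathered-shank: 385 × 3/4 = 288.75
  clean-shank: 385 × 1/4 = 96.25
χ² = Σ (O − E)² / E
  feathered-shank: (287 − 288.75)² / 288.75 = 0.0106
  clean-shank: (98 − 96.25)² / 96.25 = 0.0318
χ² = 0.0106 + 0.0318 = 0.0424 ≈ 0.042

0.042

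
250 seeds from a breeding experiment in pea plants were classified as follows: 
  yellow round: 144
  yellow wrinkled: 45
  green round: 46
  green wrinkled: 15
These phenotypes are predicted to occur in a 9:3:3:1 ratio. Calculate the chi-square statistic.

The 9:3:3:1 ratio has 16 parts, so with N = 250 the expected counts are:
  yellow round: 250 × 9/16 = 140.625
  yellow wrinkled: 250 × 3/16 = 46.875
  green round: 250 × 3/16 = 46.875
  green wrinkled: 250 × 1/16 = 15.625
χ² = Σ (O − E)² / E
  yellow round: (144 − 140.625)² / 140.625 = 0.0810
  yellow wrinkled: (45 − 46.875)² / 46.875 = 0.0750
  green round: (46 − 46.875)² / 46.875 = 0.0163
  green wrinkled: (15 − 15.625)² / 15.625 = 0.0250
χ² = 0.0810 + 0.0750 + 0.0163 + 0.0250 = 0.1973 ≈ 0.197

0.197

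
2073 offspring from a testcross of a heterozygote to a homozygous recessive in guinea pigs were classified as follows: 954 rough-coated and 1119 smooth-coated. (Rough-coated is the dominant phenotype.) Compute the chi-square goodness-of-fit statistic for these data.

13.133

A testcross of a heterozygote (Aa × aa) gives a 1:1 phenotypic ratio.
Under the 1:1 hypothesis (Σ ratio = 2, N = 2073):
  rough-coated: 2073 × 1/2 = 1036.5
  smooth-coated: 2073 × 1/2 = 1036.5
χ² = Σ (O − E)² / E
  rough-coated: (954 − 1036.5)² / 1036.5 = 6.5666
  smooth-coated: (1119 − 1036.5)² / 1036.5 = 6.5666
χ² = 6.5666 + 6.5666 = 13.1332 ≈ 13.133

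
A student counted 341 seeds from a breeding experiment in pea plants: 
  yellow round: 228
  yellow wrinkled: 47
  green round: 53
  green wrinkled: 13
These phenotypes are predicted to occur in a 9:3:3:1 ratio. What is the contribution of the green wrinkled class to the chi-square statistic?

3.242

Total ratio parts = 16. Expected numbers out of 341:
  yellow round: 341 × 9/16 = 191.8125
  yellow wrinkled: 341 × 3/16 = 63.9375
  green round: 341 × 3/16 = 63.9375
  green wrinkled: 341 × 1/16 = 21.3125
Contribution of green wrinkled: (13 − 21.3125)² / 21.3125 = 3.2421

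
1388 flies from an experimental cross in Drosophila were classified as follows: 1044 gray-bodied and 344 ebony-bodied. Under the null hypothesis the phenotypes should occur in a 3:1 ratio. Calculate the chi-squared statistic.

Total ratio parts = 4. Expected numbers out of 1388:
  gray-bodied: 1388 × 3/4 = 1041
  ebony-bodied: 1388 × 1/4 = 347
χ² = Σ (O − E)² / E
  gray-bodied: (1044 − 1041)² / 1041 = 0.0086
  ebony-bodied: (344 − 347)² / 347 = 0.0259
χ² = 0.0086 + 0.0259 = 0.0345 ≈ 0.035

0.035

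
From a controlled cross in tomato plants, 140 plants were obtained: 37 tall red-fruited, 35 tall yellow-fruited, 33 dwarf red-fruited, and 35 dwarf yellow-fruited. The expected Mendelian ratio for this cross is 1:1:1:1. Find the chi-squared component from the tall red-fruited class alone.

Total ratio parts = 4. Expected numbers out of 140:
  tall red-fruited: 140 × 1/4 = 35
  tall yellow-fruited: 140 × 1/4 = 35
  dwarf red-fruited: 140 × 1/4 = 35
  dwarf yellow-fruited: 140 × 1/4 = 35
Contribution of tall red-fruited: (37 − 35)² / 35 = 0.1143

0.114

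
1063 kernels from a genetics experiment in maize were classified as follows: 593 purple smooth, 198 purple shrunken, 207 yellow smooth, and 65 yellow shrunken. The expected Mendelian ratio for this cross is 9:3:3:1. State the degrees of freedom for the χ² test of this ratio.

A goodness-of-fit test with 4 phenotype classes has df = 4 − 1 = 3.

3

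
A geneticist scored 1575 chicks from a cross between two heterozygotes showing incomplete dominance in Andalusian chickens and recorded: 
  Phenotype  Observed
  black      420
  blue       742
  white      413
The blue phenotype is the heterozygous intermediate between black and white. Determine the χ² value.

With incomplete dominance, a heterozygote × heterozygote cross gives a 1:2:1 phenotypic ratio.
Total ratio parts = 4. Expected numbers out of 1575:
  black: 1575 × 1/4 = 393.75
  blue: 1575 × 2/4 = 787.5
  white: 1575 × 1/4 = 393.75
χ² = Σ (O − E)² / E
  black: (420 − 393.75)² / 393.75 = 1.7500
  blue: (742 − 787.5)² / 787.5 = 2.6289
  white: (413 − 393.75)² / 393.75 = 0.9411
χ² = 1.7500 + 2.6289 + 0.9411 = 5.320

5.320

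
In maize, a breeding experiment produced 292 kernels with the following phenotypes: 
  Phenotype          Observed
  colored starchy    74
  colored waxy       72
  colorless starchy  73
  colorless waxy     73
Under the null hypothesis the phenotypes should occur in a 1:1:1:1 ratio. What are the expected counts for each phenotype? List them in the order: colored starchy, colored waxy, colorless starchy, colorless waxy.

Total ratio parts = 4. Expected numbers out of 292:
  colored starchy: 292 × 1/4 = 73
  colored waxy: 292 × 1/4 = 73
  colorless starchy: 292 × 1/4 = 73
  colorless waxy: 292 × 1/4 = 73

73, 73, 73, 73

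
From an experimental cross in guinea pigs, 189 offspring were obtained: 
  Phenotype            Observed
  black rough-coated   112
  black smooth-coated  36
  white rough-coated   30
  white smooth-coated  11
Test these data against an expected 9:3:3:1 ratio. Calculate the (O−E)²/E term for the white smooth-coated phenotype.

Under the 9:3:3:1 hypothesis (Σ ratio = 16, N = 189):
  black rough-coated: 189 × 9/16 = 106.3125
  black smooth-coated: 189 × 3/16 = 35.4375
  white rough-coated: 189 × 3/16 = 35.4375
  white smooth-coated: 189 × 1/16 = 11.8125
Contribution of white smooth-coated: (11 − 11.8125)² / 11.8125 = 0.0559

0.056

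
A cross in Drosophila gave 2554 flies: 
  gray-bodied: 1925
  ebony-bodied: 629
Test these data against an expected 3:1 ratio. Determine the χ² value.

0.188

Under the 3:1 hypothesis (Σ ratio = 4, N = 2554):
  gray-bodied: 2554 × 3/4 = 1915.5
  ebony-bodied: 2554 × 1/4 = 638.5
χ² = Σ (O − E)² / E
  gray-bodied: (1925 − 1915.5)² / 1915.5 = 0.0471
  ebony-bodied: (629 − 638.5)² / 638.5 = 0.1413
χ² = 0.0471 + 0.1413 = 0.1884 ≈ 0.188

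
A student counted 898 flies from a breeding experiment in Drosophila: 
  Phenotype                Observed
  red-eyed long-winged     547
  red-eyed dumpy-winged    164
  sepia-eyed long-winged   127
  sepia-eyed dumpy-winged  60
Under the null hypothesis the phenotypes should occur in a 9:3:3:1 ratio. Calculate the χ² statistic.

The 9:3:3:1 ratio has 16 parts, so with N = 898 the expected counts are:
  red-eyed long-winged: 898 × 9/16 = 505.125
  red-eyed dumpy-winged: 898 × 3/16 = 168.375
  sepia-eyed long-winged: 898 × 3/16 = 168.375
  sepia-eyed dumpy-winged: 898 × 1/16 = 56.125
χ² = Σ (O − E)² / E
  red-eyed long-winged: (547 − 505.125)² / 505.125 = 3.4714
  red-eyed dumpy-winged: (164 − 168.375)² / 168.375 = 0.1137
  sepia-eyed long-winged: (127 − 168.375)² / 168.375 = 10.1671
  sepia-eyed dumpy-winged: (60 − 56.125)² / 56.125 = 0.2675
χ² = 3.4714 + 0.1137 + 10.1671 + 0.2675 = 14.0197 ≈ 14.020

14.020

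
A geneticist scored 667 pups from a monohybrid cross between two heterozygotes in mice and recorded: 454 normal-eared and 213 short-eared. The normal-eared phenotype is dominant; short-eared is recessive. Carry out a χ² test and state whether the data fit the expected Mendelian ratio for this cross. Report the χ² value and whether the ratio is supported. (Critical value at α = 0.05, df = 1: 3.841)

For a monohybrid cross between heterozygotes with complete dominance, the expected phenotypic ratio is 3:1.
Under the 3:1 hypothesis (Σ ratio = 4, N = 667):
  normal-eared: 667 × 3/4 = 500.25
  short-eared: 667 × 1/4 = 166.75
χ² = Σ (O − E)² / E
  normal-eared: (454 − 500.25)² / 500.25 = 4.2760
  short-eared: (213 − 166.75)² / 166.75 = 12.8280
χ² = 4.2760 + 12.8280 = 17.104
Degrees of freedom = 2 − 1 = 1; critical value at α = 0.05 is 3.841.
Since 17.104 > 3.841, we reject the null hypothesis — the data do not fit the 3:1 ratio.

17.104; not consistent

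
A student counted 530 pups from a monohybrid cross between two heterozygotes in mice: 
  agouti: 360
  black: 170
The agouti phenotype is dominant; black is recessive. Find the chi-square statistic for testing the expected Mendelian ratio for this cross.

14.151

For a monohybrid cross between heterozygotes with complete dominance, the expected phenotypic ratio is 3:1.
Total ratio parts = 4. Expected numbers out of 530:
  agouti: 530 × 3/4 = 397.5
  black: 530 × 1/4 = 132.5
χ² = Σ (O − E)² / E
  agouti: (360 − 397.5)² / 397.5 = 3.5377
  black: (170 − 132.5)² / 132.5 = 10.6132
χ² = 3.5377 + 10.6132 = 14.1509 ≈ 14.151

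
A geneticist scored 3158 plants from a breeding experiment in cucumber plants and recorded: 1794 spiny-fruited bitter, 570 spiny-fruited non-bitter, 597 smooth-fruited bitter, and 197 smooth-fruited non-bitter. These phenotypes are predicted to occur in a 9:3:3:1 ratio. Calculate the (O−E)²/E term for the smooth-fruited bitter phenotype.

Expected counts for N = 3158 under a 9:3:3:1 ratio (total parts = 16):
  spiny-fruited bitter: 3158 × 9/16 = 1776.375
  spiny-fruited non-bitter: 3158 × 3/16 = 592.125
  smooth-fruited bitter: 3158 × 3/16 = 592.125
  smooth-fruited non-bitter: 3158 × 1/16 = 197.375
Contribution of smooth-fruited bitter: (597 − 592.125)² / 592.125 = 0.0401

0.040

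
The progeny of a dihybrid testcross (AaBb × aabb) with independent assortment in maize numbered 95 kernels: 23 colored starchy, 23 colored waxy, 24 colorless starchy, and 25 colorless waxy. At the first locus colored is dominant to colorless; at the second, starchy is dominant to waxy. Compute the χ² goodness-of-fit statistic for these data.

0.116

A dihybrid testcross with independent assortment gives a 1:1:1:1 ratio.
Under the 1:1:1:1 hypothesis (Σ ratio = 4, N = 95):
  colored starchy: 95 × 1/4 = 23.75
  colored waxy: 95 × 1/4 = 23.75
  colorless starchy: 95 × 1/4 = 23.75
  colorless waxy: 95 × 1/4 = 23.75
χ² = Σ (O − E)² / E
  colored starchy: (23 − 23.75)² / 23.75 = 0.0237
  colored waxy: (23 − 23.75)² / 23.75 = 0.0237
  colorless starchy: (24 − 23.75)² / 23.75 = 0.0026
  colorless waxy: (25 − 23.75)² / 23.75 = 0.0658
χ² = 0.0237 + 0.0237 + 0.0026 + 0.0658 = 0.1158 ≈ 0.116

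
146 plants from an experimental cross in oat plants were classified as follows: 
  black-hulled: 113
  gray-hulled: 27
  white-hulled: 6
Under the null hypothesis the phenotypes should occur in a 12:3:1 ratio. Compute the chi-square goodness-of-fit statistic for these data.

Under the 12:3:1 hypothesis (Σ ratio = 16, N = 146):
  black-hulled: 146 × 12/16 = 109.5
  gray-hulled: 146 × 3/16 = 27.375
  white-hulled: 146 × 1/16 = 9.125
χ² = Σ (O − E)² / E
  black-hulled: (113 − 109.5)² / 109.5 = 0.1119
  gray-hulled: (27 − 27.375)² / 27.375 = 0.0051
  white-hulled: (6 − 9.125)² / 9.125 = 1.0702
χ² = 0.1119 + 0.0051 + 1.0702 = 1.1872 ≈ 1.187

1.187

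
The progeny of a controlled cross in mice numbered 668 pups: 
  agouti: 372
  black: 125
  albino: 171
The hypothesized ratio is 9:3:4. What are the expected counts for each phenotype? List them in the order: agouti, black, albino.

375.75, 125.25, 167

The 9:3:4 ratio has 16 parts, so with N = 668 the expected counts are:
  agouti: 668 × 9/16 = 375.75
  black: 668 × 3/16 = 125.25
  albino: 668 × 4/16 = 167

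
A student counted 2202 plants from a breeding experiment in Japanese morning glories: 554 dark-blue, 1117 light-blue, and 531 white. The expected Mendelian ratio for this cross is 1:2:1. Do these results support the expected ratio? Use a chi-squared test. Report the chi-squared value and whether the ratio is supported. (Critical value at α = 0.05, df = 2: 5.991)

Expected counts for N = 2202 under a 1:2:1 ratio (total parts = 4):
  dark-blue: 2202 × 1/4 = 550.5
  light-blue: 2202 × 2/4 = 1101
  white: 2202 × 1/4 = 550.5
χ² = Σ (O − E)² / E
  dark-blue: (554 − 550.5)² / 550.5 = 0.0223
  light-blue: (1117 − 1101)² / 1101 = 0.2325
  white: (531 − 550.5)² / 550.5 = 0.6907
χ² = 0.0223 + 0.2325 + 0.6907 = 0.9455 ≈ 0.946
Degrees of freedom = 3 − 1 = 2; critical value at α = 0.05 is 5.991.
Since 0.946 < 5.991, we fail to reject the null hypothesis — the data are consistent with the 1:2:1 ratio.

0.946; consistent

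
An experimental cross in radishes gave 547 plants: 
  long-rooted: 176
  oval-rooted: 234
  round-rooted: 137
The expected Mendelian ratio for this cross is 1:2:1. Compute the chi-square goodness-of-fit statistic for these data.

Expected counts for N = 547 under a 1:2:1 ratio (total parts = 4):
  long-rooted: 547 × 1/4 = 136.75
  oval-rooted: 547 × 2/4 = 273.5
  round-rooted: 547 × 1/4 = 136.75
χ² = Σ (O − E)² / E
  long-rooted: (176 − 136.75)² / 136.75 = 11.2655
  oval-rooted: (234 − 273.5)² / 273.5 = 5.7048
  round-rooted: (137 − 136.75)² / 136.75 = 0.0005
χ² = 11.2655 + 5.7048 + 0.0005 = 16.9708 ≈ 16.971

16.971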